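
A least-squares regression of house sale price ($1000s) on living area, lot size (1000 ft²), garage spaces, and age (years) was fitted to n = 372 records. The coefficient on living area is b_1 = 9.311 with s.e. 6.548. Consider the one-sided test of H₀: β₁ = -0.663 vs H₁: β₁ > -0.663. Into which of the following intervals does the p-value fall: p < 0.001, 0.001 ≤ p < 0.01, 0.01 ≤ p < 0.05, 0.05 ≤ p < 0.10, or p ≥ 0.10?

t = (9.311 − (-0.663)) / 6.548 = 1.523.
df = n − k − 1 = 372 − 4 − 1 = 367.
One-sided p = P(T_{367} > t) ≈ 0.0643.
So 0.05 ≤ p < 0.10.

0.05 ≤ p < 0.10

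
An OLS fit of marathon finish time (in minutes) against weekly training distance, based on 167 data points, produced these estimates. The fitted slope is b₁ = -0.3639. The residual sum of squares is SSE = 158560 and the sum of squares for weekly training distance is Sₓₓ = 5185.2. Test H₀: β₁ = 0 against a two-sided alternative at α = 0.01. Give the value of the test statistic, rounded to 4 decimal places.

t = -0.8453

MSE = SSE/(n − 2) = 158560/165 = 960.97.
SE(b₁) = √(MSE/Sₓₓ) = √(960.97/5185.2) = 0.430499.
t = -0.3639 / 0.430499 = -0.8453.
df = n − 2 = 165.
Two-sided p ≈ 0.3992, which is ≥ 0.01, so fail to reject H₀.
The data do not give significant evidence of an association between weekly training distance and marathon finish time.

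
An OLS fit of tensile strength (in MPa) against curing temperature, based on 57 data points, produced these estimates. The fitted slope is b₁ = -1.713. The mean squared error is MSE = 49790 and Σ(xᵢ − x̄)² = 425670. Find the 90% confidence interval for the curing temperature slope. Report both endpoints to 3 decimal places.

(-2.285, -1.141)

SE(b₁) = √(MSE/Sₓₓ) = √(49790/425670) = 0.342007.
df = n − 2 = 55.
t* = t_{0.05, 55} = 1.673034.
Margin = t* × SE = 1.673034 × 0.342007 = 0.57219.
CI: -1.713 ± 0.57219 → (-2.285, -1.141).
With 90% confidence, each one-unit increase in curing temperature is associated with a change of between -2.285 and -1.141 MPa in tensile strength.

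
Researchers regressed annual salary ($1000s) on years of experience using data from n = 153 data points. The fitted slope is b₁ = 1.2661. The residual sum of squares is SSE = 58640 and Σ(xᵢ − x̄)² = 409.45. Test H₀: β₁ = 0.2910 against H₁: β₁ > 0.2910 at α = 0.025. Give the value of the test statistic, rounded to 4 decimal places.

MSE = SSE/(n − 2) = 58640/151 = 388.344.
SE(b₁) = √(MSE/Sₓₓ) = √(388.344/409.45) = 0.973886.
t = (1.2661 − 0.2910) / 0.973886 = 1.0012.
df = n − 2 = 151.
One-sided p ≈ 0.1592, which is ≥ 0.025, so fail to reject H₀.
The data do not give significant evidence that the true slope on years of experience exceeds 0.2910 $1000s per unit.

t = 1.0012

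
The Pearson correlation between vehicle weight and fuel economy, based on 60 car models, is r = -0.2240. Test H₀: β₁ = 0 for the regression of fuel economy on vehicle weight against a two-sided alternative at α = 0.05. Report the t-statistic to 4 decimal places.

t = -1.7504

t = r·√(n − 2)/√(1 − r²) = -0.2240·√58/√0.949824 = -1.7504.
df = n − 2 = 58.
Two-sided p ≈ 0.0853, which is ≥ 0.05, so fail to reject H₀.
The data do not give significant evidence of a linear association between vehicle weight and fuel economy.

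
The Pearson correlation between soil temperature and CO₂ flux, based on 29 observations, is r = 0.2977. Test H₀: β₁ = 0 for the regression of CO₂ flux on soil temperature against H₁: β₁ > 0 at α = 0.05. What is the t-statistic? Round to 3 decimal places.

t = 1.620

t = r·√(n − 2)/√(1 − r²) = 0.2977·√27/√0.911375 = 1.620.
df = n − 2 = 27.
One-sided p ≈ 0.0584, which is ≥ 0.05, so fail to reject H₀.
The data do not give significant evidence of a linear association between soil temperature and CO₂ flux.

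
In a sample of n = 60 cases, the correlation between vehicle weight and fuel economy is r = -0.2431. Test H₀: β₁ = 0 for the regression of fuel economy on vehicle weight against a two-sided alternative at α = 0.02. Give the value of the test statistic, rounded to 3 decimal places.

t = r·√(n − 2)/√(1 − r²) = -0.2431·√58/√0.940902 = -1.909.
df = n − 2 = 58.
Two-sided p ≈ 0.0613, which is ≥ 0.02, so fail to reject H₀.
The data do not give significant evidence of a linear association between vehicle weight and fuel economy.

t = -1.909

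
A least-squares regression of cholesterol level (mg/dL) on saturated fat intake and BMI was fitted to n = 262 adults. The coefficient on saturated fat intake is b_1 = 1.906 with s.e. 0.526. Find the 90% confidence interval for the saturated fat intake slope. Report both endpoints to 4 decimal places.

(1.0377, 2.7743)

df = n − k − 1 = 262 − 2 − 1 = 259.
t* = t_{0.05, 259} = 1.650758.
Margin = t* × SE = 1.650758 × 0.526 = 0.868299.
CI: 1.906 ± 0.868299 → (1.0377, 2.7743).
With 90% confidence, each one-unit increase in saturated fat intake is associated with a change of between 1.0377 and 2.7743 mg/dL in cholesterol level, holding the other predictors fixed.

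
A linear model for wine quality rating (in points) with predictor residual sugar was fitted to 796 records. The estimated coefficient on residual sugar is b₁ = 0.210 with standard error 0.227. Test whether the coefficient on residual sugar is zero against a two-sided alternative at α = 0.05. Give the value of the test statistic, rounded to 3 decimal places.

H₀: β₁ = 0 vs H₁: β₁ ≠ 0.
t = (b₁ − β₁⁰)/SE = 0.210 / 0.227 = 0.925.
df = n − 2 = 796 − 2 = 794.
Two-sided p ≈ 0.3552, which is ≥ 0.05, so fail to reject H₀.
The data do not give significant evidence of an association between residual sugar and wine quality rating.

t = 0.925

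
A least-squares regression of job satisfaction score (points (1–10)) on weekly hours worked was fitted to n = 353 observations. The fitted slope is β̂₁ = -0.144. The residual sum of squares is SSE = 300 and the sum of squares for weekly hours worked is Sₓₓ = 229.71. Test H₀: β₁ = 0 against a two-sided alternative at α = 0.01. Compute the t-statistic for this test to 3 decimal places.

MSE = SSE/(n − 2) = 300/351 = 0.854701.
SE(β̂₁) = √(MSE/Sₓₓ) = √(0.854701/229.71) = 0.0609982.
t = -0.144 / 0.0609982 = -2.361.
df = n − 2 = 351.
Two-sided p ≈ 0.0188, which is ≥ 0.01, so fail to reject H₀.
The data do not give significant evidence of an association between weekly hours worked and job satisfaction score.

t = -2.361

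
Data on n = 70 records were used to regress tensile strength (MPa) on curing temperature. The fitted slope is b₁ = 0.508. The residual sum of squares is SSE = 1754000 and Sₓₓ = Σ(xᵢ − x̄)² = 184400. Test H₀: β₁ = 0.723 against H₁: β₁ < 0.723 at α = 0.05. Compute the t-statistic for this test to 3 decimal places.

t = -0.575

MSE = SSE/(n − 2) = 1754000/68 = 25794.1.
SE(b₁) = √(MSE/Sₓₓ) = √(25794.1/184400) = 0.374007.
t = (0.508 − 0.723) / 0.374007 = -0.575.
df = n − 2 = 68.
One-sided p ≈ 0.2836, which is ≥ 0.05, so fail to reject H₀.
The data do not give significant evidence that the true slope on curing temperature is below 0.723 MPa per unit.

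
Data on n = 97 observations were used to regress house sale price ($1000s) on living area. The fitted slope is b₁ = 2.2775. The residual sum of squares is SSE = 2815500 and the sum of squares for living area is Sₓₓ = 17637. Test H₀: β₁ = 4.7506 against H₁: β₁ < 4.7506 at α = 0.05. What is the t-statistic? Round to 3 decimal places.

MSE = SSE/(n − 2) = 2815500/95 = 29636.8.
SE(b₁) = √(MSE/Sₓₓ) = √(29636.8/17637) = 1.29629.
t = (2.2775 − 4.7506) / 1.29629 = -1.908.
df = n − 2 = 95.
One-sided p ≈ 0.0297, which is < 0.05, so reject H₀.
There is evidence that the true slope on living area is below 4.7506 $1000s per unit.

t = -1.908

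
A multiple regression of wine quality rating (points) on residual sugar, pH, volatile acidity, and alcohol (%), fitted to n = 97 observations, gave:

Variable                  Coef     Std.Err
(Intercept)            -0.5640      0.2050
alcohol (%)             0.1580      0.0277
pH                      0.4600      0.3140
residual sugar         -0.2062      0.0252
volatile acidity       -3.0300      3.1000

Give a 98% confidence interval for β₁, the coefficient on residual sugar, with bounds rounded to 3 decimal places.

(-0.266, -0.147)

Read off: b = -0.2062, SE = 0.0252 for residual sugar.
df = n − k − 1 = 97 − 4 − 1 = 92.
t* = t_{0.01, 92} = 2.367566.
Margin = t* × SE = 2.367566 × 0.0252 = 0.05966.
CI: -0.2062 ± 0.05966 → (-0.266, -0.147).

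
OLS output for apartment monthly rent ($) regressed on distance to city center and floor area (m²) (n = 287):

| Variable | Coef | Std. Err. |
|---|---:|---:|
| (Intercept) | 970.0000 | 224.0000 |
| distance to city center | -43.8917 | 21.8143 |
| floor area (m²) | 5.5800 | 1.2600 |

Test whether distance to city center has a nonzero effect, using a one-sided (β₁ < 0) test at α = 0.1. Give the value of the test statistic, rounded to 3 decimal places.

Read off: b = -43.8917, SE = 21.8143 for distance to city center.
H₀: β₁ = 0 vs H₁: β₁ < 0.
t = -43.8917 / 21.8143 = -2.012.
df = n − k − 1 = 287 − 2 − 1 = 284.
One-sided p ≈ 0.0226, which is < 0.1, so reject H₀.
There is evidence that the true slope on distance to city center is negative, holding the other predictors fixed.

t = -2.012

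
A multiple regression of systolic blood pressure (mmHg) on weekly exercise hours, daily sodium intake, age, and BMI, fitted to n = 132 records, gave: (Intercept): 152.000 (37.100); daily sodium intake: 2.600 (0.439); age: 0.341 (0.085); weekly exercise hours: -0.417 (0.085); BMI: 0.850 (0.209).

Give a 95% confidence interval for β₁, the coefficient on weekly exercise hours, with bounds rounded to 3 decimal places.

(-0.585, -0.249)

Read off: b = -0.417, SE = 0.085 for weekly exercise hours.
df = n − k − 1 = 132 − 4 − 1 = 127.
t* = t_{0.025, 127} = 1.97882.
Margin = t* × SE = 1.97882 × 0.085 = 0.16820.
CI: -0.417 ± 0.16820 → (-0.585, -0.249).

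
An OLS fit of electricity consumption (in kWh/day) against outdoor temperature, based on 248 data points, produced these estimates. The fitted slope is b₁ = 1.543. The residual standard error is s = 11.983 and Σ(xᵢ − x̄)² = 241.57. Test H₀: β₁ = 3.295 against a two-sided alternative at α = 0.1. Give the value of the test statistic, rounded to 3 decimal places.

SE(b₁) = s/√Sₓₓ = 11.983/√241.57 = 0.770982.
t = (1.543 − 3.295) / 0.770982 = -2.272.
df = n − 2 = 246.
Two-sided p ≈ 0.0239, which is < 0.1, so reject H₀.
There is evidence that the true slope on outdoor temperature differs from 3.295 kWh/day per unit.

t = -2.272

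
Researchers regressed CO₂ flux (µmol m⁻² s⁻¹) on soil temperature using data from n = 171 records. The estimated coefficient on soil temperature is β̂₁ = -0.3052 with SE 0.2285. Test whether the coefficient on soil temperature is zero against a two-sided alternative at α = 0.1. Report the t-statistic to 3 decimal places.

H₀: β₁ = 0 vs H₁: β₁ ≠ 0.
t = (β̂₁ − β₁⁰)/SE = -0.3052 / 0.2285 = -1.336.
df = n − 2 = 171 − 2 = 169.
Two-sided p ≈ 0.1835, which is ≥ 0.1, so fail to reject H₀.
The data do not give significant evidence of an association between soil temperature and CO₂ flux.

t = -1.336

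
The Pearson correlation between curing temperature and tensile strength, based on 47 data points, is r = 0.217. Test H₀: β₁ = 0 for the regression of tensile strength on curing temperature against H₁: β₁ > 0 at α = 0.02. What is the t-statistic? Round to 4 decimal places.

t = r·√(n − 2)/√(1 − r²) = 0.217·√45/√0.952911 = 1.4912.
df = n − 2 = 45.
One-sided p ≈ 0.0714, which is ≥ 0.02, so fail to reject H₀.
The data do not give significant evidence of a linear association between curing temperature and tensile strength.

t = 1.4912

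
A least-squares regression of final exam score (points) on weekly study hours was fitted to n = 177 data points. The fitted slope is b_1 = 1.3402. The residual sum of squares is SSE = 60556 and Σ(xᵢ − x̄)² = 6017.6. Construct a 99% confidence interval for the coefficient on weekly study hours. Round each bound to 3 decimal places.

(0.716, 1.965)

MSE = SSE/(n − 2) = 60556/175 = 346.034.
SE(b_1) = √(MSE/Sₓₓ) = √(346.034/6017.6) = 0.239799.
df = n − 2 = 175.
t* = t_{0.005, 175} = 2.604215.
Margin = t* × SE = 2.604215 × 0.239799 = 0.62449.
CI: 1.3402 ± 0.62449 → (0.716, 1.965).
With 99% confidence, each one-unit increase in weekly study hours is associated with a change of between 0.716 and 1.965 points in final exam score.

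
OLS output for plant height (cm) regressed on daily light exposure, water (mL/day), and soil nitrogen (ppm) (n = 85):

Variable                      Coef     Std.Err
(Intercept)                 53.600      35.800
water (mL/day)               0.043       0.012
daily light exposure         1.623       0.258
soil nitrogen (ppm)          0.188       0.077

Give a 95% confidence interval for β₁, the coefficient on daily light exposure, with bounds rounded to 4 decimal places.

Read off: b = 1.623, SE = 0.258 for daily light exposure.
df = n − k − 1 = 85 − 3 − 1 = 81.
t* = t_{0.025, 81} = 1.989686.
Margin = t* × SE = 1.989686 × 0.258 = 0.513339.
CI: 1.623 ± 0.513339 → (1.1097, 2.1363).

(1.1097, 2.1363)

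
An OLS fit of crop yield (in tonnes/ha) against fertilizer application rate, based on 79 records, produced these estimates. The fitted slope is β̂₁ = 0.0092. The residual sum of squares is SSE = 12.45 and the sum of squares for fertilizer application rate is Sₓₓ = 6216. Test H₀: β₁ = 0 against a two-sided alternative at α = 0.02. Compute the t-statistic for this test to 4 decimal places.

MSE = SSE/(n − 2) = 12.45/77 = 0.161688.
SE(β̂₁) = √(MSE/Sₓₓ) = √(0.161688/6216) = 0.00510016.
t = 0.0092 / 0.00510016 = 1.8039.
df = n − 2 = 77.
Two-sided p ≈ 0.0752, which is ≥ 0.02, so fail to reject H₀.
The data do not give significant evidence of an association between fertilizer application rate and crop yield.

t = 1.8039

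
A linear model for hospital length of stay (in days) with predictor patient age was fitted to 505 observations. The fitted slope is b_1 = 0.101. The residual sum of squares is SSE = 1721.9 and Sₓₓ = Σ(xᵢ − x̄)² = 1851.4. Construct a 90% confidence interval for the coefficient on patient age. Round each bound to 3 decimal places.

(0.030, 0.172)

MSE = SSE/(n − 2) = 1721.9/503 = 3.42326.
SE(b_1) = √(MSE/Sₓₓ) = √(3.42326/1851.4) = 0.0430001.
df = n − 2 = 503.
t* = t_{0.05, 503} = 1.647889.
Margin = t* × SE = 1.647889 × 0.0430001 = 0.07086.
CI: 0.101 ± 0.07086 → (0.030, 0.172).
With 90% confidence, each one-unit increase in patient age is associated with a change of between 0.030 and 0.172 days in hospital length of stay.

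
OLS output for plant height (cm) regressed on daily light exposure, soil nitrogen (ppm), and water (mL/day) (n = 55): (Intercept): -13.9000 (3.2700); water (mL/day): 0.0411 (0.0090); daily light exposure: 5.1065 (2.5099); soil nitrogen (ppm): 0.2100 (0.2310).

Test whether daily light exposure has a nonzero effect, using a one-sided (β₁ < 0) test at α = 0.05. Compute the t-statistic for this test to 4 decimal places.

Read off: b = 5.1065, SE = 2.5099 for daily light exposure.
H₀: β₁ = 0 vs H₁: β₁ < 0.
t = 5.1065 / 2.5099 = 2.0345.
df = n − k − 1 = 55 − 3 − 1 = 51.
One-sided p ≈ 0.9764, which is ≥ 0.05, so fail to reject H₀.
The data do not give significant evidence that the true slope on daily light exposure is negative, holding the other predictors fixed.

t = 2.0345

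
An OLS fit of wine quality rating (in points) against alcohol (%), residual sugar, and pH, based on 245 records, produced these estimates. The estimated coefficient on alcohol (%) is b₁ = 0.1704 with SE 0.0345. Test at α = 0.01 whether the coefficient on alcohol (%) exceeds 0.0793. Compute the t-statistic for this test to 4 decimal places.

H₀: β₁ = 0.0793 vs H₁: β₁ > 0.0793.
t = (b₁ − β₁⁰)/SE = (0.1704 − 0.0793) / 0.0345 = 2.6406.
df = n − k − 1 = 245 − 3 − 1 = 241.
One-sided p ≈ 0.0044, which is < 0.01, so reject H₀.
There is evidence that the true slope on alcohol (%) exceeds 0.0793 points per unit, holding the other predictors fixed.

t = 2.6406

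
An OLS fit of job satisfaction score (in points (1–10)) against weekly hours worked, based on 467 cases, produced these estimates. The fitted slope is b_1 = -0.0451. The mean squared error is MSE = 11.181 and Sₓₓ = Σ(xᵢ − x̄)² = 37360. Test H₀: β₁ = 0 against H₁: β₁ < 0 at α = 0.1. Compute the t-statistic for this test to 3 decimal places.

t = -2.607

SE(b_1) = √(MSE/Sₓₓ) = √(11.181/37360) = 0.0172996.
t = -0.0451 / 0.0172996 = -2.607.
df = n − 2 = 465.
One-sided p ≈ 0.0047, which is < 0.1, so reject H₀.
There is evidence that the true slope on weekly hours worked is negative.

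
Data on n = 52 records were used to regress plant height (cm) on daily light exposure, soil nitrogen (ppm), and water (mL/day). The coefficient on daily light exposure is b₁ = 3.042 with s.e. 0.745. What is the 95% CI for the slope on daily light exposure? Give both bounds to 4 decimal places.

(1.5441, 4.5399)

df = n − k − 1 = 52 − 3 − 1 = 48.
t* = t_{0.025, 48} = 2.010635.
Margin = t* × SE = 2.010635 × 0.745 = 1.497923.
CI: 3.042 ± 1.497923 → (1.5441, 4.5399).
With 95% confidence, each one-unit increase in daily light exposure is associated with a change of between 1.5441 and 4.5399 cm in plant height, holding the other predictors fixed.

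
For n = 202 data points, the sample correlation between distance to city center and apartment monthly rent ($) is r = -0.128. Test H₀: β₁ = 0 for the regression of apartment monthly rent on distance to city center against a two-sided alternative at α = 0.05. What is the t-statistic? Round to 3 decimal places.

t = -1.825

t = r·√(n − 2)/√(1 − r²) = -0.128·√200/√0.983616 = -1.825.
df = n − 2 = 200.
Two-sided p ≈ 0.0695, which is ≥ 0.05, so fail to reject H₀.
The data do not give significant evidence of a linear association between distance to city center and apartment monthly rent.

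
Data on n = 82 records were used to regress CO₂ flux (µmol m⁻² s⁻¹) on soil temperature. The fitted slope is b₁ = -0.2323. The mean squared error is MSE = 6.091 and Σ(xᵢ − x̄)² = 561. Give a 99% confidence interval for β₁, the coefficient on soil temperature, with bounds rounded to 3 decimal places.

(-0.507, 0.043)

SE(b₁) = √(MSE/Sₓₓ) = √(6.091/561) = 0.104199.
df = n − 2 = 80.
t* = t_{0.005, 80} = 2.638691.
Margin = t* × SE = 2.638691 × 0.104199 = 0.27495.
CI: -0.2323 ± 0.27495 → (-0.507, 0.043).
With 99% confidence, each one-unit increase in soil temperature is associated with a change of between -0.507 and 0.043 µmol m⁻² s⁻¹ in CO₂ flux.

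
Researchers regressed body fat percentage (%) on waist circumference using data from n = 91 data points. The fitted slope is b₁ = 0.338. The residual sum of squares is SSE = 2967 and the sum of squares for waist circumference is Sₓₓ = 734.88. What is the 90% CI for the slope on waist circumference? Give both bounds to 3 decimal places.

MSE = SSE/(n − 2) = 2967/89 = 33.3371.
SE(b₁) = √(MSE/Sₓₓ) = √(33.3371/734.88) = 0.212988.
df = n − 2 = 89.
t* = t_{0.05, 89} = 1.662155.
Margin = t* × SE = 1.662155 × 0.212988 = 0.35402.
CI: 0.338 ± 0.35402 → (-0.016, 0.692).
With 90% confidence, each one-unit increase in waist circumference is associated with a change of between -0.016 and 0.692 % in body fat percentage.

(-0.016, 0.692)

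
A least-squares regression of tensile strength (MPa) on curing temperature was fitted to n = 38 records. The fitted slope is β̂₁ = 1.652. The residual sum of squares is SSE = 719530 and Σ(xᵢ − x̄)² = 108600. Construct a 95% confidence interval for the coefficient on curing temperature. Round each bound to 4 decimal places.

(0.7819, 2.5221)

MSE = SSE/(n − 2) = 719530/36 = 19986.9.
SE(β̂₁) = √(MSE/Sₓₓ) = √(19986.9/108600) = 0.429001.
df = n − 2 = 36.
t* = t_{0.025, 36} = 2.028094.
Margin = t* × SE = 2.028094 × 0.429001 = 0.870054.
CI: 1.652 ± 0.870054 → (0.7819, 2.5221).
With 95% confidence, each one-unit increase in curing temperature is associated with a change of between 0.7819 and 2.5221 MPa in tensile strength.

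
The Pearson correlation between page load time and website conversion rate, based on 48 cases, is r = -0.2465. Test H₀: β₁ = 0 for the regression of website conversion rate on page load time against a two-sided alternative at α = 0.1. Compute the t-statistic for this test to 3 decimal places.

t = r·√(n − 2)/√(1 − r²) = -0.2465·√46/√0.939238 = -1.725.
df = n − 2 = 46.
Two-sided p ≈ 0.0912, which is < 0.1, so reject H₀.
There is evidence of a linear association between page load time and website conversion rate.

t = -1.725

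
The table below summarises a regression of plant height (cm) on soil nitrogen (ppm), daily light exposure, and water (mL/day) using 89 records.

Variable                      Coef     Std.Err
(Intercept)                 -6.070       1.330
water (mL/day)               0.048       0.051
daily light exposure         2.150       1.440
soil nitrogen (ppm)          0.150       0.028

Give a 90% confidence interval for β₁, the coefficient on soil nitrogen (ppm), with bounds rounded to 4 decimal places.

(0.1034, 0.1966)

Read off: b = 0.150, SE = 0.028 for soil nitrogen (ppm).
df = n − k − 1 = 89 − 3 − 1 = 85.
t* = t_{0.05, 85} = 1.662978.
Margin = t* × SE = 1.662978 × 0.028 = 0.046563.
CI: 0.150 ± 0.046563 → (0.1034, 0.1966).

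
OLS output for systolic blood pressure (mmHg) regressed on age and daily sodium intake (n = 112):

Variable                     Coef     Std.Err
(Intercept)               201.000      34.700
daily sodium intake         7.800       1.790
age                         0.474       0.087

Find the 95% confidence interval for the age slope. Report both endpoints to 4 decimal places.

(0.3016, 0.6464)

Read off: b = 0.474, SE = 0.087 for age.
df = n − k − 1 = 112 − 2 − 1 = 109.
t* = t_{0.025, 109} = 1.981967.
Margin = t* × SE = 1.981967 × 0.087 = 0.172431.
CI: 0.474 ± 0.172431 → (0.3016, 0.6464).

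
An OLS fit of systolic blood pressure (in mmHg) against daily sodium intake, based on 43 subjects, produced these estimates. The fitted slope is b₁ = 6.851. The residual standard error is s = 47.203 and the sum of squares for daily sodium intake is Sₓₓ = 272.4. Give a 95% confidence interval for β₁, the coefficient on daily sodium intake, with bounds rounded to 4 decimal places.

(1.0751, 12.6269)

SE(b₁) = s/√Sₓₓ = 47.203/√272.4 = 2.86.
df = n − 2 = 41.
t* = t_{0.025, 41} = 2.019541.
Margin = t* × SE = 2.019541 × 2.86 = 5.775887.
CI: 6.851 ± 5.775887 → (1.0751, 12.6269).
With 95% confidence, each one-unit increase in daily sodium intake is associated with a change of between 1.0751 and 12.6269 mmHg in systolic blood pressure.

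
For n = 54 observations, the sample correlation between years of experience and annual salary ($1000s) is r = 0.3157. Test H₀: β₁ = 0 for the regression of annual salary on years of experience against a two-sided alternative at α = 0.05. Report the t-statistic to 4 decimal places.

t = r·√(n − 2)/√(1 − r²) = 0.3157·√52/√0.900334 = 2.3992.
df = n − 2 = 52.
Two-sided p ≈ 0.0200, which is < 0.05, so reject H₀.
There is evidence of a linear association between years of experience and annual salary.

t = 2.3992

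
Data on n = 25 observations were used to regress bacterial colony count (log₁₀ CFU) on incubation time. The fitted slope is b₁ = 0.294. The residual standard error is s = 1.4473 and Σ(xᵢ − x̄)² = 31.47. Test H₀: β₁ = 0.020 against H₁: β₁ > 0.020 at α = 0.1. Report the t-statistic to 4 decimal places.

t = 1.0620

SE(b₁) = s/√Sₓₓ = 1.4473/√31.47 = 0.257994.
t = (0.294 − 0.020) / 0.257994 = 1.0620.
df = n − 2 = 23.
One-sided p ≈ 0.1496, which is ≥ 0.1, so fail to reject H₀.
The data do not give significant evidence that the true slope on incubation time exceeds 0.020 log₁₀ CFU per unit.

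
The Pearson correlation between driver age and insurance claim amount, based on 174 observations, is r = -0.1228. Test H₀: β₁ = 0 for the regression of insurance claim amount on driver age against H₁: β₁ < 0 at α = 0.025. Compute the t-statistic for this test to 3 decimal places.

t = r·√(n − 2)/√(1 − r²) = -0.1228·√172/√0.98492 = -1.623.
df = n − 2 = 172.
One-sided p ≈ 0.0532, which is ≥ 0.025, so fail to reject H₀.
The data do not give significant evidence of a linear association between driver age and insurance claim amount.

t = -1.623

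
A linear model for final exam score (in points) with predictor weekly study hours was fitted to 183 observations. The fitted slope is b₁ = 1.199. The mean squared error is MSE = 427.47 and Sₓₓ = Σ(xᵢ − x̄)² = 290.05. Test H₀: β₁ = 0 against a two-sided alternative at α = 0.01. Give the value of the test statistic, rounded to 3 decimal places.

SE(b₁) = √(MSE/Sₓₓ) = √(427.47/290.05) = 1.21399.
t = 1.199 / 1.21399 = 0.988.
df = n − 2 = 181.
Two-sided p ≈ 0.3246, which is ≥ 0.01, so fail to reject H₀.
The data do not give significant evidence of an association between weekly study hours and final exam score.

t = 0.988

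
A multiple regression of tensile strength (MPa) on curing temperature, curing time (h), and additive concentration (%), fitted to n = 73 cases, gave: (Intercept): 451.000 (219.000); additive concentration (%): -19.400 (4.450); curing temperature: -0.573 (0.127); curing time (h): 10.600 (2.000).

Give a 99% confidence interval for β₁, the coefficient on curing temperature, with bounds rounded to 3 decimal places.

(-0.909, -0.237)

Read off: b = -0.573, SE = 0.127 for curing temperature.
df = n − k − 1 = 73 − 3 − 1 = 69.
t* = t_{0.005, 69} = 2.648977.
Margin = t* × SE = 2.648977 × 0.127 = 0.33642.
CI: -0.573 ± 0.33642 → (-0.909, -0.237).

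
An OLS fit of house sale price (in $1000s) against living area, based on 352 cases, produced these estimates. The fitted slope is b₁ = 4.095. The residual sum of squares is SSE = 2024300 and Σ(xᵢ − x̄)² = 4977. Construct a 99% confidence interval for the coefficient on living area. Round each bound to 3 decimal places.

MSE = SSE/(n − 2) = 2024300/350 = 5783.71.
SE(b₁) = √(MSE/Sₓₓ) = √(5783.71/4977) = 1.078.
df = n − 2 = 350.
t* = t_{0.005, 350} = 2.589949.
Margin = t* × SE = 2.589949 × 1.078 = 2.79197.
CI: 4.095 ± 2.79197 → (1.303, 6.887).
With 99% confidence, each one-unit increase in living area is associated with a change of between 1.303 and 6.887 $1000s in house sale price.

(1.303, 6.887)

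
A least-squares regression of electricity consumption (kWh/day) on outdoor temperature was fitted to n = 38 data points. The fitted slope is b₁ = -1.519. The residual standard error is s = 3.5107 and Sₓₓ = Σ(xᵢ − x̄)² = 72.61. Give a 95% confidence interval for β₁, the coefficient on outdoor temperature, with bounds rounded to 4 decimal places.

(-2.3546, -0.6834)

SE(b₁) = s/√Sₓₓ = 3.5107/√72.61 = 0.411998.
df = n − 2 = 36.
t* = t_{0.025, 36} = 2.028094.
Margin = t* × SE = 2.028094 × 0.411998 = 0.835571.
CI: -1.519 ± 0.835571 → (-2.3546, -0.6834).
With 95% confidence, each one-unit increase in outdoor temperature is associated with a change of between -2.3546 and -0.6834 kWh/day in electricity consumption.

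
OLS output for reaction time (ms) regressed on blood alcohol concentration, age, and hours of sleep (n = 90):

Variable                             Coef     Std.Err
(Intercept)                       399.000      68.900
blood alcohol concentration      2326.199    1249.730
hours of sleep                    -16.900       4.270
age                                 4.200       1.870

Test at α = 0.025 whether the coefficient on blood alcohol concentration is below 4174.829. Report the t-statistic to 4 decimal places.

t = -1.4792

Read off: b = 2326.199, SE = 1249.730 for blood alcohol concentration.
H₀: β₁ = 4174.829 vs H₁: β₁ < 4174.829.
t = (2326.199 − 4174.829) / 1249.730 = -1.4792.
df = n − k − 1 = 90 − 3 − 1 = 86.
One-sided p ≈ 0.0714, which is ≥ 0.025, so fail to reject H₀.
The data do not give significant evidence that the true slope on blood alcohol concentration is below 4174.829 ms per unit, holding the other predictors fixed.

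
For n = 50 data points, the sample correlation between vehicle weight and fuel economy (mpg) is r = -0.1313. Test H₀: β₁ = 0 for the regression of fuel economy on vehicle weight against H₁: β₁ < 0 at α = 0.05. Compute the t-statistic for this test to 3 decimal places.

t = -0.918

t = r·√(n − 2)/√(1 − r²) = -0.1313·√48/√0.98276 = -0.918.
df = n − 2 = 48.
One-sided p ≈ 0.1817, which is ≥ 0.05, so fail to reject H₀.
The data do not give significant evidence of a linear association between vehicle weight and fuel economy.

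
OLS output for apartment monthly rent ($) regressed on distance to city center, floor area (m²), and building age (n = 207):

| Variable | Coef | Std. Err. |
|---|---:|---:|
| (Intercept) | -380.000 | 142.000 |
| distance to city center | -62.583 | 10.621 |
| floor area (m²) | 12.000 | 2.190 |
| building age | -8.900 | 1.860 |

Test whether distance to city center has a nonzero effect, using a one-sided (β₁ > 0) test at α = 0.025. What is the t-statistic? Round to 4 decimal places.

Read off: b = -62.583, SE = 10.621 for distance to city center.
H₀: β₁ = 0 vs H₁: β₁ > 0.
t = -62.583 / 10.621 = -5.8924.
df = n − k − 1 = 207 − 3 − 1 = 203.
One-sided p ≈ 1.0000, which is ≥ 0.025, so fail to reject H₀.
The data do not give significant evidence that the true slope on distance to city center is positive, holding the other predictors fixed.

t = -5.8924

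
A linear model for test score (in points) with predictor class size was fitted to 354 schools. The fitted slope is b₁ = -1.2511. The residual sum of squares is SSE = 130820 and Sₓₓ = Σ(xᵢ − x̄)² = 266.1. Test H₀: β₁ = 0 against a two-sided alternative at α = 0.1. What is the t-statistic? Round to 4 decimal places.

t = -1.0586

MSE = SSE/(n − 2) = 130820/352 = 371.648.
SE(b₁) = √(MSE/Sₓₓ) = √(371.648/266.1) = 1.1818.
t = -1.2511 / 1.1818 = -1.0586.
df = n − 2 = 352.
Two-sided p ≈ 0.2905, which is ≥ 0.1, so fail to reject H₀.
The data do not give significant evidence of an association between class size and test score.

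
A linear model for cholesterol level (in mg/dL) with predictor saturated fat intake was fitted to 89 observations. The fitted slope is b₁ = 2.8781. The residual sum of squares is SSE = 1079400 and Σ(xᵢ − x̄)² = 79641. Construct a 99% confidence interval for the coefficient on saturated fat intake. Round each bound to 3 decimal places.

(1.839, 3.918)

MSE = SSE/(n − 2) = 1079400/87 = 12406.9.
SE(b₁) = √(MSE/Sₓₓ) = √(12406.9/79641) = 0.394696.
df = n − 2 = 87.
t* = t_{0.005, 87} = 2.633527.
Margin = t* × SE = 2.633527 × 0.394696 = 1.03944.
CI: 2.8781 ± 1.03944 → (1.839, 3.918).
With 99% confidence, each one-unit increase in saturated fat intake is associated with a change of between 1.839 and 3.918 mg/dL in cholesterol level.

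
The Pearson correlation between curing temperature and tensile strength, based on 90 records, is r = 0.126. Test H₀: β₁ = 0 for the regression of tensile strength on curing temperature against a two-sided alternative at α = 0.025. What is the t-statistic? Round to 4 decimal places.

t = r·√(n − 2)/√(1 − r²) = 0.126·√88/√0.984124 = 1.1915.
df = n − 2 = 88.
Two-sided p ≈ 0.2367, which is ≥ 0.025, so fail to reject H₀.
The data do not give significant evidence of a linear association between curing temperature and tensile strength.

t = 1.1915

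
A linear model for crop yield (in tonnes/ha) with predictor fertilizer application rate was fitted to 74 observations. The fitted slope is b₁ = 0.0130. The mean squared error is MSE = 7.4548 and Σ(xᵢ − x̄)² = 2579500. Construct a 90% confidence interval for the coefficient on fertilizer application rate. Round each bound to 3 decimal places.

(0.010, 0.016)

SE(b₁) = √(MSE/Sₓₓ) = √(7.4548/2579500) = 0.00170001.
df = n − 2 = 72.
t* = t_{0.05, 72} = 1.666294.
Margin = t* × SE = 1.666294 × 0.00170001 = 0.00283.
CI: 0.0130 ± 0.00283 → (0.010, 0.016).
With 90% confidence, each one-unit increase in fertilizer application rate is associated with a change of between 0.010 and 0.016 tonnes/ha in crop yield.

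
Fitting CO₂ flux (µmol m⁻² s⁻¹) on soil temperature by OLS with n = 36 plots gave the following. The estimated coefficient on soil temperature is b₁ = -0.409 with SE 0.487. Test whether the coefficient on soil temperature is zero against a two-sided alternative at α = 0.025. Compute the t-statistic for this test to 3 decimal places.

H₀: β₁ = 0 vs H₁: β₁ ≠ 0.
t = (b₁ − β₁⁰)/SE = -0.409 / 0.487 = -0.840.
df = n − 2 = 36 − 2 = 34.
Two-sided p ≈ 0.4069, which is ≥ 0.025, so fail to reject H₀.
The data do not give significant evidence of an association between soil temperature and CO₂ flux.

t = -0.840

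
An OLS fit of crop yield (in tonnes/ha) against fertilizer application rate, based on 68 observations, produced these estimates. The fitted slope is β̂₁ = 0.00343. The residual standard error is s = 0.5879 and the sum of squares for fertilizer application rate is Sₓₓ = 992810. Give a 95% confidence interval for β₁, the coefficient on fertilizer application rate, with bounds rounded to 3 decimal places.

(0.002, 0.005)

SE(β̂₁) = s/√Sₓₓ = 0.5879/√992810 = 0.000590025.
df = n − 2 = 66.
t* = t_{0.025, 66} = 1.996564.
Margin = t* × SE = 1.996564 × 0.000590025 = 0.00118.
CI: 0.00343 ± 0.00118 → (0.002, 0.005).
With 95% confidence, each one-unit increase in fertilizer application rate is associated with a change of between 0.002 and 0.005 tonnes/ha in crop yield.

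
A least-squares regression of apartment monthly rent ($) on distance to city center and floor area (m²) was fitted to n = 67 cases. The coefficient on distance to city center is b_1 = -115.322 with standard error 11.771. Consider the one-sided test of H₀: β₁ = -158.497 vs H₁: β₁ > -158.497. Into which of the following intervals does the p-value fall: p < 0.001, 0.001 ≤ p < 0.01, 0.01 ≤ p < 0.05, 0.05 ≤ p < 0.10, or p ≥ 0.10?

p < 0.001

t = (-115.322 − (-158.497)) / 11.771 = 3.668.
df = n − k − 1 = 67 − 2 − 1 = 64.
One-sided p = P(T_{64} > t) ≈ 0.0002.
So p < 0.001.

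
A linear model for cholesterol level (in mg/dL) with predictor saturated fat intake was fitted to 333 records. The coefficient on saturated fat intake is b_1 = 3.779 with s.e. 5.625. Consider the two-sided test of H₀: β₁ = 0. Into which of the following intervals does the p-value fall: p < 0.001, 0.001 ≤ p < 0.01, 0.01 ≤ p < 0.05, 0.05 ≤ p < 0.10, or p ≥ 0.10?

t = 3.779 / 5.625 = 0.672.
df = n − 2 = 333 − 2 = 331.
Two-sided p = 2·P(T_{331} > |t|) ≈ 0.5022.
So p ≥ 0.10.

p ≥ 0.10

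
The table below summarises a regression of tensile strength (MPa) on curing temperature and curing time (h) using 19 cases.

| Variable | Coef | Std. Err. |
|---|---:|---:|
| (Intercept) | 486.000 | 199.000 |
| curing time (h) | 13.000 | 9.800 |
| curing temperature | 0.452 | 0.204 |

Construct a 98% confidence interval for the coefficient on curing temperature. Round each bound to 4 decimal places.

(-0.0750, 0.9790)

Read off: b = 0.452, SE = 0.204 for curing temperature.
df = n − k − 1 = 19 − 2 − 1 = 16.
t* = t_{0.01, 16} = 2.583487.
Margin = t* × SE = 2.583487 × 0.204 = 0.527031.
CI: 0.452 ± 0.527031 → (-0.0750, 0.9790).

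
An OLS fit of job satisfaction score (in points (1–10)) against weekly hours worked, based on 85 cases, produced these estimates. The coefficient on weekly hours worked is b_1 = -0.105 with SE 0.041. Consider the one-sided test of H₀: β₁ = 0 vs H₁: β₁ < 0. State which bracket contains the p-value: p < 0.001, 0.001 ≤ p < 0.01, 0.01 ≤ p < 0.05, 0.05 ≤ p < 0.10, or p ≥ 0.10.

0.001 ≤ p < 0.01

t = -0.105 / 0.041 = -2.561.
df = n − 2 = 85 − 2 = 83.
One-sided p = P(T_{83} < t) ≈ 0.0061.
So 0.001 ≤ p < 0.01.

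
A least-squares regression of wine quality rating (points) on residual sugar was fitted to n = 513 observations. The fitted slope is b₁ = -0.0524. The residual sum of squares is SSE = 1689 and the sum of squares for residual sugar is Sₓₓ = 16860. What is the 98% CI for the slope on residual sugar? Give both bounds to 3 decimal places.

(-0.085, -0.020)

MSE = SSE/(n − 2) = 1689/511 = 3.30528.
SE(b₁) = √(MSE/Sₓₓ) = √(3.30528/16860) = 0.0140015.
df = n − 2 = 511.
t* = t_{0.01, 511} = 2.333667.
Margin = t* × SE = 2.333667 × 0.0140015 = 0.03267.
CI: -0.0524 ± 0.03267 → (-0.085, -0.020).
With 98% confidence, each one-unit increase in residual sugar is associated with a change of between -0.085 and -0.020 points in wine quality rating.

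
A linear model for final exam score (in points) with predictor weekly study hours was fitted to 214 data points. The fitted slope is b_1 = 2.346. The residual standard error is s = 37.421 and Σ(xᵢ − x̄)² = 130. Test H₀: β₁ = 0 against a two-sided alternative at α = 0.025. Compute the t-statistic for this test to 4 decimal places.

SE(b_1) = s/√Sₓₓ = 37.421/√130 = 3.28204.
t = 2.346 / 3.28204 = 0.7148.
df = n − 2 = 212.
Two-sided p ≈ 0.4755, which is ≥ 0.025, so fail to reject H₀.
The data do not give significant evidence of an association between weekly study hours and final exam score.

t = 0.7148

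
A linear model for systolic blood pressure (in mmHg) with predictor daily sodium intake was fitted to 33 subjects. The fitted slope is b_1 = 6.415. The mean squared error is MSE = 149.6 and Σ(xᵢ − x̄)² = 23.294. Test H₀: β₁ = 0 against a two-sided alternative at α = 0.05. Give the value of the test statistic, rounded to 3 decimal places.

SE(b_1) = √(MSE/Sₓₓ) = √(149.6/23.294) = 2.53422.
t = 6.415 / 2.53422 = 2.531.
df = n − 2 = 31.
Two-sided p ≈ 0.0166, which is < 0.05, so reject H₀.
There is evidence that daily sodium intake is associated with systolic blood pressure.

t = 2.531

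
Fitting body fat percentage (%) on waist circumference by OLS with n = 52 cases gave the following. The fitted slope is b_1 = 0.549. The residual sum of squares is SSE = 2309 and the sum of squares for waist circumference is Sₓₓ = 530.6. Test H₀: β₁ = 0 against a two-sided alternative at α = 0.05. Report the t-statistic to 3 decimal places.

MSE = SSE/(n − 2) = 2309/50 = 46.18.
SE(b_1) = √(MSE/Sₓₓ) = √(46.18/530.6) = 0.295014.
t = 0.549 / 0.295014 = 1.861.
df = n − 2 = 50.
Two-sided p ≈ 0.0686, which is ≥ 0.05, so fail to reject H₀.
The data do not give significant evidence of an association between waist circumference and body fat percentage.

t = 1.861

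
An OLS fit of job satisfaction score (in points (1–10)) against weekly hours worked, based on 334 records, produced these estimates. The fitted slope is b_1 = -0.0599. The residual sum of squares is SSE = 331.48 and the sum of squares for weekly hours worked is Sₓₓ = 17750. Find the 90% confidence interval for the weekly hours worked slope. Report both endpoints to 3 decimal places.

MSE = SSE/(n − 2) = 331.48/332 = 0.998434.
SE(b_1) = √(MSE/Sₓₓ) = √(0.998434/17750) = 0.00749999.
df = n − 2 = 332.
t* = t_{0.05, 332} = 1.649456.
Margin = t* × SE = 1.649456 × 0.00749999 = 0.01237.
CI: -0.0599 ± 0.01237 → (-0.072, -0.048).
With 90% confidence, each one-unit increase in weekly hours worked is associated with a change of between -0.072 and -0.048 points (1–10) in job satisfaction score.

(-0.072, -0.048)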